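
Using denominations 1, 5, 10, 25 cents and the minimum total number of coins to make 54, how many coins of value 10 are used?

Use the largest denomination that fits, subtract, and repeat.
54 − 2×25→4 − 4×1→0
Count of 10: 0

0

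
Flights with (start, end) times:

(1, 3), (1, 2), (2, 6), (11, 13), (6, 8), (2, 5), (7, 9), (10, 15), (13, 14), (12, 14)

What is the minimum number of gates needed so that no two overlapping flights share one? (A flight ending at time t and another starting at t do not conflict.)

3

starts: [1, 1, 2, 2, 6, 7, 10, 11, 12, 13]
ends:   [2, 3, 5, 6, 8, 9, 13, 14, 14, 15]
s1→1 s1→2 e2→1 s2→2 s2→3  — peak 3.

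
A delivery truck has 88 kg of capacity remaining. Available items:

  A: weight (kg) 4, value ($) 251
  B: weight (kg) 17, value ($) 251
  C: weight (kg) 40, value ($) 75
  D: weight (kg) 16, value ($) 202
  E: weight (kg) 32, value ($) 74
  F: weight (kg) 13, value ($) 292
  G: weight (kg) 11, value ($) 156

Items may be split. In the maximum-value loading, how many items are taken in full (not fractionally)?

5

Greedy by value/weight ratio, highest first.
Order: A (251/4=62.75) > F (292/13=22.46) > B (251/17=14.76) > G (156/11=14.18) > D (202/16=12.62) > E (74/32=2.31) > C (75/40=1.88)
Fill: take A (4 @ 251) → take F (13 @ 292) → take B (17 @ 251) → take G (11 @ 156) → take D (16 @ 202) → take 27/32 of E → 62.44; 88/88 used.
5 item(s) taken whole; one partial (take 27/32 of E).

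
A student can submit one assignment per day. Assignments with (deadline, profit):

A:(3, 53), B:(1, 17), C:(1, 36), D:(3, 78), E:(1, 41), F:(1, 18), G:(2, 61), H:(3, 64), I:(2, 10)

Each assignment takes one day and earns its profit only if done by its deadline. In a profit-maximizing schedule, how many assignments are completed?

Take jobs in profit order; each goes to the latest open slot no later than its deadline.
By profit: D(d3,78), H(d3,64), G(d2,61), A(d3,53), E(d1,41), C(d1,36), F(d1,18), B(d1,17), I(d2,10)
D→slot 3; H→slot 2; G→slot 1; A skipped; E skipped; C skipped; F skipped; B skipped; I skipped.
3 of 9 scheduled.

3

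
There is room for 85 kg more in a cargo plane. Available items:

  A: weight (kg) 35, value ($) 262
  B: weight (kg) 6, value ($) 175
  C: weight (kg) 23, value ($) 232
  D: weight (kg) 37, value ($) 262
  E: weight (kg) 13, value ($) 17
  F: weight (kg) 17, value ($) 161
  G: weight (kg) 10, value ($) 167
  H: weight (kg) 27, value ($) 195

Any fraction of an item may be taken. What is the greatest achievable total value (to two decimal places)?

Sort by value per unit weight and fill in that order.
Order: B (175/6=29.17) > G (167/10=16.70) > C (232/23=10.09) > F (161/17=9.47) > A (262/35=7.49) > H (195/27=7.22) > D (262/37=7.08) > E (17/13=1.31)
Fill: take B (6 @ 175) → take G (10 @ 167) → take C (23 @ 232) → take F (17 @ 161) → take 29/35 of A → 217.09; 85/85 used.
Total value = 952.09

952.09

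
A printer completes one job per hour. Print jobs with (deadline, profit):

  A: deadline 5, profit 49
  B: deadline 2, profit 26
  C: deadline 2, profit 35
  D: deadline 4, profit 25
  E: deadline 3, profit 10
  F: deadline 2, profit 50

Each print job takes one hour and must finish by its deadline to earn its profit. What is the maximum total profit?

169

Sort by profit descending; place each in the latest free slot ≤ its deadline.
Profit order: F=50 A=49 C=35 B=26 D=25 E=10
Assign: F→slot 2, A→slot 5, C→slot 1, B skipped, D→slot 4, E→slot 3.
Slots: [1:C] [2:F] [3:E] [4:D] [5:A]
Profit = 35 + 50 + 10 + 25 + 49 = 169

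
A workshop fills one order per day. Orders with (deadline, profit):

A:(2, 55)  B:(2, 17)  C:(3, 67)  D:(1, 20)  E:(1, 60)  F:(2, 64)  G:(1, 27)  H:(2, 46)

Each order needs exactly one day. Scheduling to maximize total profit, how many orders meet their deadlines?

Profit order: C=67 F=64 E=60 A=55 H=46 G=27 D=20 B=17
Assign: C→slot 3, F→slot 2, E→slot 1, A skipped, H skipped, G skipped, D skipped, B skipped.
Slots: [1:E] [2:F] [3:C]
3 of 8 scheduled.

3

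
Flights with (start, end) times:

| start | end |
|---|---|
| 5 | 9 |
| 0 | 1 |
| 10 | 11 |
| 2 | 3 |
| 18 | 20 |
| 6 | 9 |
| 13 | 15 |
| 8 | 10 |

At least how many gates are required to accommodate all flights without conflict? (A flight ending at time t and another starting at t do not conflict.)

starts: [0, 2, 5, 6, 8, 10, 13, 18]
ends:   [1, 3, 9, 9, 10, 11, 15, 20]
s0→1 e1→0 s2→1 e3→0 s5→1 s6→2 s8→3  — peak 3.

3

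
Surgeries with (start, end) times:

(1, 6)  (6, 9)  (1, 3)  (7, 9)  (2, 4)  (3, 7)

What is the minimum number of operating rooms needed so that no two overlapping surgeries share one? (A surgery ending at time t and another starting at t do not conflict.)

3

Count concurrent intervals with a sweep; the peak is the room count.
Events (time:±→running): 1:+→1 1:+→2 2:+→3 … peak 3.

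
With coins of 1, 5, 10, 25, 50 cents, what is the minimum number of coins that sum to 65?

Use the largest denomination that fits, subtract, and repeat.
65 − 1×50→15 − 1×10→5 − 1×5→0
Total coins = 1 + 1 + 1 = 3

3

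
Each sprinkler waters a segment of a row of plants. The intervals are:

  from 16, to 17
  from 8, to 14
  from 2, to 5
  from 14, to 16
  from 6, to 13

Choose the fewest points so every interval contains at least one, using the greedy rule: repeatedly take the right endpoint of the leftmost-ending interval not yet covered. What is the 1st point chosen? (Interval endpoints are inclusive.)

Process intervals by earliest right end; each time one isn't hit yet, stab at its right endpoint.
Sorted: [2,5] [6,13] [8,14] [14,16] [16,17]
{[2,5]} hit by 5; {[6,13],[8,14]} hit by 13; {[14,16],[16,17]} hit by 16.
Points: 5, 13, 16 (3 total).

5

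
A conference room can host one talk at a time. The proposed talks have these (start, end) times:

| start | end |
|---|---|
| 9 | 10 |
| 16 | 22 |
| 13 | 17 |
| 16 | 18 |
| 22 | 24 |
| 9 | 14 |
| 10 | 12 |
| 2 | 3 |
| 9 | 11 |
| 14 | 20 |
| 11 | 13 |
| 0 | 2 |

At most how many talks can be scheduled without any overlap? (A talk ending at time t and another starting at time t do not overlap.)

6

Sort by end time and greedily take each interval whose start is ≥ the last chosen end.
By end time: (0,2), (2,3), (9,10), (9,11), (10,12), (11,13), (9,14), (13,17), (16,18), (14,20), (16,22), (22,24).
Pick (0,2); next start ≥ 2 → (2,3); next start ≥ 3 → (9,10); next start ≥ 10 → (10,12); next start ≥ 12 → (13,17); next start ≥ 17 → (22,24).
Selected 6 talks.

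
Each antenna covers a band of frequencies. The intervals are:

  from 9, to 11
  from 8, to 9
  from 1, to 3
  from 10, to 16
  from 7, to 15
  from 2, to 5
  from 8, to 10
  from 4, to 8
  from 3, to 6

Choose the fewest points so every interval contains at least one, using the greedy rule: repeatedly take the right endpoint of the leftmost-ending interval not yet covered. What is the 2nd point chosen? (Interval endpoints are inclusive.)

8

Process intervals by earliest right end; each time one isn't hit yet, stab at its right endpoint.
By right end: [1,3]  [2,5]  [3,6]  [4,8]  [8,9]  [8,10]  [9,11]  [7,15]  [10,16]
[1,3] uncovered → point at 3; [4,8] uncovered → point at 8; [9,11] uncovered → point at 11.
Points: 3, 8, 11 (3 total).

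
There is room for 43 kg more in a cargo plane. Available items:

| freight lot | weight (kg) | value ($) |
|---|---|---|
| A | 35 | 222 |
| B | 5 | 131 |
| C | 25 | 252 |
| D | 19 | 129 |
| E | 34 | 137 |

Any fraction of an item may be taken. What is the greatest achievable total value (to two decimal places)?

Ratios (sorted): B 26.20, C 10.08, D 6.79, A 6.34, E 4.03
take B (5 @ 131); take C (25 @ 252); take 13/19 of D → 88.26. Capacity used 43/43.
Total value = 471.26

471.26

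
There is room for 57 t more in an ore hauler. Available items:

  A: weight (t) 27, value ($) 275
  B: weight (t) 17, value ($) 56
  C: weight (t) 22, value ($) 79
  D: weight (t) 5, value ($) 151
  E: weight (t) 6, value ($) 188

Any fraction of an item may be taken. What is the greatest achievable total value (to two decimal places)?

Greedy by value/weight ratio, highest first.
Ratios (sorted): E 31.33, D 30.20, A 10.19, C 3.59, B 3.29
take E (6 @ 188); take D (5 @ 151); take A (27 @ 275); take 19/22 of C → 68.23. Capacity used 57/57.
Total value = 682.23

682.23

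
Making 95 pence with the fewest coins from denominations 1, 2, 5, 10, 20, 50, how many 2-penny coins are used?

0

95 = 1×50 + 2×20 + 1×5
Count of 2: 0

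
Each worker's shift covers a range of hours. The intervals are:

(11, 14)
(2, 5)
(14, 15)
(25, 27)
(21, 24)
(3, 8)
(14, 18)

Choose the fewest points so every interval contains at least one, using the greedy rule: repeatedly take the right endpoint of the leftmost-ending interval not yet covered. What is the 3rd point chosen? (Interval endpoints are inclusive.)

24

By right end: [2,5]  [3,8]  [11,14]  [14,15]  [14,18]  [21,24]  [25,27]
[2,5] uncovered → point at 5; [11,14] uncovered → point at 14; [21,24] uncovered → point at 24; [25,27] uncovered → point at 27.
Points: 5, 14, 24, 27 (4 total).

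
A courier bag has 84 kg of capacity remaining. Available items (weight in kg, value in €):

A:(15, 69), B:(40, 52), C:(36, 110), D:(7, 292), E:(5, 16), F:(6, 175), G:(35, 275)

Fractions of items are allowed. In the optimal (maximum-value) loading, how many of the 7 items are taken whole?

5

Order: D (292/7=41.71) > F (175/6=29.17) > G (275/35=7.86) > A (69/15=4.60) > E (16/5=3.20) > C (110/36=3.06) > B (52/40=1.30)
Fill: take D (7 @ 292) → take F (6 @ 175) → take G (35 @ 275) → take A (15 @ 69) → take E (5 @ 16) → take 16/36 of C → 48.89; 84/84 used.
5 item(s) taken whole; one partial (take 16/36 of C).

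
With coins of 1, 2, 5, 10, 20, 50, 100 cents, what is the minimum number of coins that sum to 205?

3

Use the largest denomination that fits, subtract, and repeat.
205 = 2×100 + 1×5
Total coins = 2 + 1 = 3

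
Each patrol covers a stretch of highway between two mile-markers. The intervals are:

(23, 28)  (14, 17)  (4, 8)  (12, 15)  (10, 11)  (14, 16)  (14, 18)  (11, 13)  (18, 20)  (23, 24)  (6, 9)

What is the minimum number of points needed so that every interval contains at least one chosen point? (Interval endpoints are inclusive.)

5

Process intervals by earliest right end; each time one isn't hit yet, stab at its right endpoint.
By right end: [4,8]  [6,9]  [10,11]  [11,13]  [12,15]  [14,16]  [14,17]  [14,18]  [18,20]  [23,24]  [23,28]
[4,8] uncovered → point at 8; [10,11] uncovered → point at 11; [12,15] uncovered → point at 15; [18,20] uncovered → point at 20; [23,24] uncovered → point at 24.
Points: 8, 11, 15, 20, 24 (5 total).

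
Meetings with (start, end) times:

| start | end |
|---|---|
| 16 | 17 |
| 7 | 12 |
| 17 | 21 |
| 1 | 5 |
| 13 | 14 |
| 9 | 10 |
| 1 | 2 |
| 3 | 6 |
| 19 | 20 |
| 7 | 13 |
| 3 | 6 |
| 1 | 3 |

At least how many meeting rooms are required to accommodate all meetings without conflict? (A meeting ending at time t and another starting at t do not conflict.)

The answer is the maximum number of intervals overlapping at any instant.
starts: [1, 1, 1, 3, 3, 7, 7, 9, 13, 16, 17, 19]
ends:   [2, 3, 5, 6, 6, 10, 12, 13, 14, 17, 20, 21]
s1→1 s1→2 s1→3  — peak 3.

3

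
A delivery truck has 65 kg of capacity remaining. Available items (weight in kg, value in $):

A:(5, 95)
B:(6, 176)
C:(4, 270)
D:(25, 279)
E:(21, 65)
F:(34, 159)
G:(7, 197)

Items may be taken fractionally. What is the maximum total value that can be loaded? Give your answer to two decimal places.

Sort by value per unit weight and fill in that order.
Order: C (270/4=67.50) > B (176/6=29.33) > G (197/7=28.14) > A (95/5=19.00) > D (279/25=11.16) > F (159/34=4.68) > E (65/21=3.10)
Fill: take C (4 @ 270) → take B (6 @ 176) → take G (7 @ 197) → take A (5 @ 95) → take D (25 @ 279) → take 18/34 of F → 84.18; 65/65 used.
Total value = 1101.18

1101.18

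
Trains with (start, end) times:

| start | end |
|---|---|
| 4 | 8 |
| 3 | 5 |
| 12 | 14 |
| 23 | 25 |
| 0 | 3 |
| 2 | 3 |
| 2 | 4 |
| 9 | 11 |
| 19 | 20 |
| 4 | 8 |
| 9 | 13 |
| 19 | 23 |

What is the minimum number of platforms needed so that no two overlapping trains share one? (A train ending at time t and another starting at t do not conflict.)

Events (time:±→running): 0:+→1 2:+→2 2:+→3 … peak 3.

3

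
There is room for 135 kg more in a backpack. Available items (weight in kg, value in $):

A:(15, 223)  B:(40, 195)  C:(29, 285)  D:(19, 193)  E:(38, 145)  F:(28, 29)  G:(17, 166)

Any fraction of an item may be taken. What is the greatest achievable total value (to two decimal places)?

Greedy by value/weight ratio, highest first.
Order: A (223/15=14.87) > D (193/19=10.16) > C (285/29=9.83) > G (166/17=9.76) > B (195/40=4.88) > E (145/38=3.82) > F (29/28=1.04)
Fill: take A (15 @ 223) → take D (19 @ 193) → take C (29 @ 285) → take G (17 @ 166) → take B (40 @ 195) → take 15/38 of E → 57.24; 135/135 used.
Total value = 1119.24

1119.24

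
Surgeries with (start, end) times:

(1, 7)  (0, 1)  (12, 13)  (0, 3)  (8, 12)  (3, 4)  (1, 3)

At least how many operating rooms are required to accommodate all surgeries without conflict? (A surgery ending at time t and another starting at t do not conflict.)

The answer is the maximum number of intervals overlapping at any instant.
starts: [0, 0, 1, 1, 3, 8, 12]
ends:   [1, 3, 3, 4, 7, 12, 13]
s0→1 s0→2 e1→1 s1→2 s1→3  — peak 3.

3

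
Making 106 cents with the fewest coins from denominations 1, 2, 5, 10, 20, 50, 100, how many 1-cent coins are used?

Use the largest denomination that fits, subtract, and repeat.
106 − 1×100→6 − 1×5→1 − 1×1→0
Count of 1: 1

1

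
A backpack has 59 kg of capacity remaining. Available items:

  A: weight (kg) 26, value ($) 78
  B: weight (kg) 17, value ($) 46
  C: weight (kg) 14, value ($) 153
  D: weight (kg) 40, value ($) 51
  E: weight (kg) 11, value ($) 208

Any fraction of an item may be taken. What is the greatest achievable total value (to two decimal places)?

460.65

Order: E (208/11=18.91) > C (153/14=10.93) > A (78/26=3.00) > B (46/17=2.71) > D (51/40=1.27)
Fill: take E (11 @ 208) → take C (14 @ 153) → take A (26 @ 78) → take 8/17 of B → 21.65; 59/59 used.
Total value = 460.65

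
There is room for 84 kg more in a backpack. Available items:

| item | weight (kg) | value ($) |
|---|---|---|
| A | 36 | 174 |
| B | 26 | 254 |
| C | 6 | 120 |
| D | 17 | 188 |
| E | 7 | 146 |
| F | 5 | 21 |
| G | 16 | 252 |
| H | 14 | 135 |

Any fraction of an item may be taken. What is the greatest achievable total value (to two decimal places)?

1075.71

Ratios (sorted): E 20.86, C 20.00, G 15.75, D 11.06, B 9.77, H 9.64, A 4.83, F 4.20
take E (7 @ 146); take C (6 @ 120); take G (16 @ 252); take D (17 @ 188); take B (26 @ 254); take 12/14 of H → 115.71. Capacity used 84/84.
Total value = 1075.71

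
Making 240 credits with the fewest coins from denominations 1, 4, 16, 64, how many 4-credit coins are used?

0

Greedy: take as many of the largest coin as possible, then repeat with the remainder.
240 = 3×64 + 3×16
Count of 4: 0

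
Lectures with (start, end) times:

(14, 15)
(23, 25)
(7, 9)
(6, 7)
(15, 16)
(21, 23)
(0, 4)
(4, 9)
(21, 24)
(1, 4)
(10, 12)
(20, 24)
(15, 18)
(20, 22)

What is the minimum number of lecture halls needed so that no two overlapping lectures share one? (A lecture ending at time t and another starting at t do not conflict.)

4

Count concurrent intervals with a sweep; the peak is the room count.
Events (time:±→running): 0:+→1 1:+→2 4:-→1 4:-→0 4:+→1 6:+→2 7:-→1 7:+→2 9:-→1 9:-→0 10:+→1 12:-→0 14:+→1 15:-→0 15:+→1 15:+→2 16:-→1 18:-→0 20:+→1 20:+→2 21:+→3 21:+→4 … peak 4.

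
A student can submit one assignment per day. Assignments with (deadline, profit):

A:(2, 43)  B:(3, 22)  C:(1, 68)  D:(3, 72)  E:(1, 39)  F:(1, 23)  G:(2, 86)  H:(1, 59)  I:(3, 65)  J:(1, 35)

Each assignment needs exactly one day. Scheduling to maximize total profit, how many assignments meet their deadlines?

3

Sort by profit descending; place each in the latest free slot ≤ its deadline.
By profit: G(d2,86), D(d3,72), C(d1,68), I(d3,65), H(d1,59), A(d2,43), E(d1,39), J(d1,35), F(d1,23), B(d3,22)
G→slot 2; D→slot 3; C→slot 1; I skipped; H skipped; A skipped; E skipped; J skipped; F skipped; B skipped.
3 of 10 scheduled.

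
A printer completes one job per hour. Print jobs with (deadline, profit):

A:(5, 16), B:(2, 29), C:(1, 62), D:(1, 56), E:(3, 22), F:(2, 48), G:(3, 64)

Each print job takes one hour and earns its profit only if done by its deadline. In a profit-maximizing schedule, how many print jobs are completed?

4

By profit: G(d3,64), C(d1,62), D(d1,56), F(d2,48), B(d2,29), E(d3,22), A(d5,16)
G→slot 3; C→slot 1; D skipped; F→slot 2; B skipped; E skipped; A→slot 5.
4 of 7 scheduled.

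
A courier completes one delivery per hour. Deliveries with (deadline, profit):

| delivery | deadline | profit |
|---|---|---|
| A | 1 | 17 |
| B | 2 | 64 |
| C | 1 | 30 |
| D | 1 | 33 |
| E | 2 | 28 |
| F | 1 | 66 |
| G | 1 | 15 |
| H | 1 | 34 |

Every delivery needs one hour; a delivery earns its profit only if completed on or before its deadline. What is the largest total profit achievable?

130

By profit: F(d1,66), B(d2,64), H(d1,34), D(d1,33), C(d1,30), E(d2,28), A(d1,17), G(d1,15)
F→slot 1; B→slot 2; H skipped; D skipped; C skipped; E skipped; A skipped; G skipped.
Profit = 66 + 64 = 130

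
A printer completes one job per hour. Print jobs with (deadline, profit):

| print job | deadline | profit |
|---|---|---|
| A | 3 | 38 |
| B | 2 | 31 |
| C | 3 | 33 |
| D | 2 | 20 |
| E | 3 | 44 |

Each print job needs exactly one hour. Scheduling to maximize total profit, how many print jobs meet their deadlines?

3

Take jobs in profit order; each goes to the latest open slot no later than its deadline.
Profit order: E=44 A=38 C=33 B=31 D=20
Assign: E→slot 3, A→slot 2, C→slot 1, B skipped, D skipped.
Slots: [1:C] [2:A] [3:E]
3 of 5 scheduled.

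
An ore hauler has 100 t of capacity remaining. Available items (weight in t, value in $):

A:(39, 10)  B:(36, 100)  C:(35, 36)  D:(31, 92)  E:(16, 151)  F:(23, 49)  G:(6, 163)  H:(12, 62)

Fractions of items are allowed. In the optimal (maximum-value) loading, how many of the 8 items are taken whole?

4

Greedy by value/weight ratio, highest first.
Order: G (163/6=27.17) > E (151/16=9.44) > H (62/12=5.17) > D (92/31=2.97) > B (100/36=2.78) > F (49/23=2.13) > C (36/35=1.03) > A (10/39=0.26)
Fill: take G (6 @ 163) → take E (16 @ 151) → take H (12 @ 62) → take D (31 @ 92) → take 35/36 of B → 97.22; 100/100 used.
4 item(s) taken whole; one partial (take 35/36 of B).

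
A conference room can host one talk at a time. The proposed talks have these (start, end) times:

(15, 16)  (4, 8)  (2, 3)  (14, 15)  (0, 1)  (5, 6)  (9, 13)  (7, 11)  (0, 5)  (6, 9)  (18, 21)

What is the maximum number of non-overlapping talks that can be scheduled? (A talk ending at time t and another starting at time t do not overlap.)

Sorted by end: (0,1)  (2,3)  (0,5)  (5,6)  (4,8)  (6,9)  (7,11)  (9,13)  (14,15)  (15,16)  (18,21)
take (0,1); take (2,3); skip (0,5); take (5,6); take (6,9); take (9,13); take (14,15); take (15,16); take (18,21).
Selected 8 talks.

8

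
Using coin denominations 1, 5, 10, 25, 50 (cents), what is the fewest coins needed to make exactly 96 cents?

Greedy: take as many of the largest coin as possible, then repeat with the remainder.
96 − 1×50→46 − 1×25→21 − 2×10→1 − 1×1→0
Total coins = 1 + 1 + 2 + 1 = 5

5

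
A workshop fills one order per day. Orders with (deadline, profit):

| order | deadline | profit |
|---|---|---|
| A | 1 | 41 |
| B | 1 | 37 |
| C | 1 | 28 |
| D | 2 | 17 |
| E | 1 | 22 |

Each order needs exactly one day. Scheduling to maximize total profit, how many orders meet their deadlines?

2

Profit order: A=41 B=37 C=28 E=22 D=17
Assign: A→slot 1, B skipped, C skipped, E skipped, D→slot 2.
Slots: [1:A] [2:D]
2 of 5 scheduled.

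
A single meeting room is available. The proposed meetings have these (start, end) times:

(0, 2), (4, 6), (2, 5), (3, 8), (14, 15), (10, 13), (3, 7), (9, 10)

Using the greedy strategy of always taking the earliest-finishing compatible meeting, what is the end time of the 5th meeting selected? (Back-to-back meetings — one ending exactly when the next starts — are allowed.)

Order by finish time; keep every interval that doesn't clash with the previous kept one.
By end time: (0,2), (2,5), (4,6), (3,7), (3,8), (9,10), (10,13), (14,15).
Pick (0,2); next start ≥ 2 → (2,5); next start ≥ 5 → (9,10); next start ≥ 10 → (10,13); next start ≥ 13 → (14,15).
Selected: (0,2) (2,5) (9,10) (10,13) (14,15)

15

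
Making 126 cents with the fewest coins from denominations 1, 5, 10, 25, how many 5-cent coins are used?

Greedy: take as many of the largest coin as possible, then repeat with the remainder.
126 = 5×25 + 1×1
Count of 5: 0

0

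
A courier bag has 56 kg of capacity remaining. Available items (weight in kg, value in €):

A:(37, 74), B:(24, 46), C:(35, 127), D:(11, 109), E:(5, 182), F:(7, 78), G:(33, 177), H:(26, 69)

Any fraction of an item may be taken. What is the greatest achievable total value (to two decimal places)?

Ratios (sorted): E 36.40, F 11.14, D 9.91, G 5.36, C 3.63, H 2.65, A 2.00, B 1.92
take E (5 @ 182); take F (7 @ 78); take D (11 @ 109); take G (33 @ 177). Capacity used 56/56.
Total value = 546.00

546.00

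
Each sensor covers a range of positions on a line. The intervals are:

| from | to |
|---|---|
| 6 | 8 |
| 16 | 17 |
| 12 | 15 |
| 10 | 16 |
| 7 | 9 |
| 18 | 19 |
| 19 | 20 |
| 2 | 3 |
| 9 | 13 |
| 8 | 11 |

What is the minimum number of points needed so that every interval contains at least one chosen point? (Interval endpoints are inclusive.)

Sort by right endpoint; whenever an interval is uncovered, place a point at its right end.
By right end: [2,3]  [6,8]  [7,9]  [8,11]  [9,13]  [12,15]  [10,16]  [16,17]  [18,19]  [19,20]
[2,3] uncovered → point at 3; [6,8] uncovered → point at 8; [9,13] uncovered → point at 13; [16,17] uncovered → point at 17; [18,19] uncovered → point at 19.
Points: 3, 8, 13, 17, 19 (5 total).

5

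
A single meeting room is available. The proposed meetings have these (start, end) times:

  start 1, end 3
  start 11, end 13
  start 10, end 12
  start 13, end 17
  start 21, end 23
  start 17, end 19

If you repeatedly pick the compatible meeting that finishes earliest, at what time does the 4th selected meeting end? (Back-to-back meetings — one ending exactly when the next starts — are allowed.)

19

Order by finish time; keep every interval that doesn't clash with the previous kept one.
Sorted by end: (1,3)  (10,12)  (11,13)  (13,17)  (17,19)  (21,23)
take (1,3); take (10,12); skip (11,13); take (13,17); take (17,19); take (21,23).
Selected: (1,3) (10,12) (13,17) (17,19) (21,23)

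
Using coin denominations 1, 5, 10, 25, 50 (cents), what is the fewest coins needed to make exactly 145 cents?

5

145 = 2×50 + 1×25 + 2×10
Total coins = 2 + 1 + 2 = 5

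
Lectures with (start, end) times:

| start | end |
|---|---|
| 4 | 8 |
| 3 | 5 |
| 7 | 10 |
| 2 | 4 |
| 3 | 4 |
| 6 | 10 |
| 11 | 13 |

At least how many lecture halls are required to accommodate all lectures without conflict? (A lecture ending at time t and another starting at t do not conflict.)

The answer is the maximum number of intervals overlapping at any instant.
Events (time:±→running): 2:+→1 3:+→2 3:+→3 … peak 3.

3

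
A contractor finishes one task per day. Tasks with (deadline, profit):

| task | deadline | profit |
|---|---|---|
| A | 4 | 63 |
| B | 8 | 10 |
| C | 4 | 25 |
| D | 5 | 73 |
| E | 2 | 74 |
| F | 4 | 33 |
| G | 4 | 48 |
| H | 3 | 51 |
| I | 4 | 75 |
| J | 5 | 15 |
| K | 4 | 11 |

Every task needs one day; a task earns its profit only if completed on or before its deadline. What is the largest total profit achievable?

Take jobs in profit order; each goes to the latest open slot no later than its deadline.
By profit: I(d4,75), E(d2,74), D(d5,73), A(d4,63), H(d3,51), G(d4,48), F(d4,33), C(d4,25), J(d5,15), K(d4,11), B(d8,10)
I→slot 4; E→slot 2; D→slot 5; A→slot 3; H→slot 1; G skipped; F skipped; C skipped; J skipped; K skipped; B→slot 8.
Profit = 51 + 74 + 63 + 75 + 73 + 10 = 346

346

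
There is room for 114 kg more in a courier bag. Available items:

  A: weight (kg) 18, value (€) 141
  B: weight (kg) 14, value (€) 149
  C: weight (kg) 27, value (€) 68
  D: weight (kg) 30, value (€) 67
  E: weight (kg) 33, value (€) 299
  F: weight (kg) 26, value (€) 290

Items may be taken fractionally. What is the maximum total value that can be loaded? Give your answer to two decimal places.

Ratios (sorted): F 11.15, B 10.64, E 9.06, A 7.83, C 2.52, D 2.23
take F (26 @ 290); take B (14 @ 149); take E (33 @ 299); take A (18 @ 141); take 23/27 of C → 57.93. Capacity used 114/114.
Total value = 936.93

936.93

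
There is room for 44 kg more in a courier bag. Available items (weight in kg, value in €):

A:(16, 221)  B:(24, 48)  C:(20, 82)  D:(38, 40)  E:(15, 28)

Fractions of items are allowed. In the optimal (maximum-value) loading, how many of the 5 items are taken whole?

2

Greedy by value/weight ratio, highest first.
Ratios (sorted): A 13.81, C 4.10, B 2.00, E 1.87, D 1.05
take A (16 @ 221); take C (20 @ 82); take 8/24 of B → 16.00. Capacity used 44/44.
2 item(s) taken whole; one partial (take 8/24 of B).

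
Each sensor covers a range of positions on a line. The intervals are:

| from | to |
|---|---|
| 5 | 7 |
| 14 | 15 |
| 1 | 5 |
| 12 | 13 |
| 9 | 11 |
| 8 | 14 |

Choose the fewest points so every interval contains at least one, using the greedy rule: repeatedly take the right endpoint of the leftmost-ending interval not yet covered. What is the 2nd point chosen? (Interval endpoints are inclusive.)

11

Sort by right endpoint; whenever an interval is uncovered, place a point at its right end.
Sorted: [1,5] [5,7] [9,11] [12,13] [8,14] [14,15]
{[1,5],[5,7]} hit by 5; {[9,11]} hit by 11; {[12,13],[8,14]} hit by 13; {[14,15]} hit by 15.
Points: 5, 11, 13, 15 (4 total).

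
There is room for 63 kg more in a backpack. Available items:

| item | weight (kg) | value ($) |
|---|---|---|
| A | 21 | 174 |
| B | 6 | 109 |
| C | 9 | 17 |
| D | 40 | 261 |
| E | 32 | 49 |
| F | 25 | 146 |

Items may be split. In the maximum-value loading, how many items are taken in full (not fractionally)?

Sort by value per unit weight and fill in that order.
Order: B (109/6=18.17) > A (174/21=8.29) > D (261/40=6.53) > F (146/25=5.84) > C (17/9=1.89) > E (49/32=1.53)
Fill: take B (6 @ 109) → take A (21 @ 174) → take 36/40 of D → 234.90; 63/63 used.
2 item(s) taken whole; one partial (take 36/40 of D).

2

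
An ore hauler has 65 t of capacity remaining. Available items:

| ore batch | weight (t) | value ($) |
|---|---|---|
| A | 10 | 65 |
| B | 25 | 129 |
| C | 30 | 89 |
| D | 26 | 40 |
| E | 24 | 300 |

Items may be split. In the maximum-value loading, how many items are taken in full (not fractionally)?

3

Greedy by value/weight ratio, highest first.
Ratios (sorted): E 12.50, A 6.50, B 5.16, C 2.97, D 1.54
take E (24 @ 300); take A (10 @ 65); take B (25 @ 129); take 6/30 of C → 17.80. Capacity used 65/65.
3 item(s) taken whole; one partial (take 6/30 of C).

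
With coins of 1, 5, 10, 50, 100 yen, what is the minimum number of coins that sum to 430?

430 = 4×100 + 3×10
Total coins = 4 + 3 = 7

7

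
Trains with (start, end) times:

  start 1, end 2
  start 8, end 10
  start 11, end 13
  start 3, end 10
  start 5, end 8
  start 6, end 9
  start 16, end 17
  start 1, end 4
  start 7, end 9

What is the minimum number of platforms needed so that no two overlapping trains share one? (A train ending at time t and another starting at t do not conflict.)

4

The answer is the maximum number of intervals overlapping at any instant.
starts: [1, 1, 3, 5, 6, 7, 8, 11, 16]
ends:   [2, 4, 8, 9, 9, 10, 10, 13, 17]
s1→1 s1→2 e2→1 s3→2 e4→1 s5→2 s6→3 s7→4  — peak 4.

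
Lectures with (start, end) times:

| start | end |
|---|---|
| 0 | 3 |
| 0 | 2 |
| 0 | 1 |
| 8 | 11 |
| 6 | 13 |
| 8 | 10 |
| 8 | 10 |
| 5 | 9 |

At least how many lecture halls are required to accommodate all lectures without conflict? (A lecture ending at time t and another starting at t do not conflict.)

Count concurrent intervals with a sweep; the peak is the room count.
starts: [0, 0, 0, 5, 6, 8, 8, 8]
ends:   [1, 2, 3, 9, 10, 10, 11, 13]
s0→1 s0→2 s0→3 e1→2 e2→1 e3→0 s5→1 s6→2 s8→3 s8→4 s8→5  — peak 5.

5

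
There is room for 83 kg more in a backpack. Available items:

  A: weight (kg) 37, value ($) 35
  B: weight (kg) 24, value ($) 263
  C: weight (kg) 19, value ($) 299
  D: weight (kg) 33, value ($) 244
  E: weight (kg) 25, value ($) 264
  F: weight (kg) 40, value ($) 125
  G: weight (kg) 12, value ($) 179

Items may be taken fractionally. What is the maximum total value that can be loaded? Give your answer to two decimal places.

Sort by value per unit weight and fill in that order.
Order: C (299/19=15.74) > G (179/12=14.92) > B (263/24=10.96) > E (264/25=10.56) > D (244/33=7.39) > F (125/40=3.12) > A (35/37=0.95)
Fill: take C (19 @ 299) → take G (12 @ 179) → take B (24 @ 263) → take E (25 @ 264) → take 3/33 of D → 22.18; 83/83 used.
Total value = 1027.18

1027.18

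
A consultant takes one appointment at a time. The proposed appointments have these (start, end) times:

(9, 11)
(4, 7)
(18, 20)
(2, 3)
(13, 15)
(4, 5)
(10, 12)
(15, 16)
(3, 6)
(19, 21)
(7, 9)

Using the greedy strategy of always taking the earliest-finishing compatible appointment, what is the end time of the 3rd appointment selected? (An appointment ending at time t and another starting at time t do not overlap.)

By end time: (2,3), (4,5), (3,6), (4,7), (7,9), (9,11), (10,12), (13,15), (15,16), (18,20), (19,21).
Pick (2,3); next start ≥ 3 → (4,5); next start ≥ 5 → (7,9); next start ≥ 9 → (9,11); next start ≥ 11 → (13,15); next start ≥ 15 → (15,16); next start ≥ 16 → (18,20).
Selected: (2,3) (4,5) (7,9) (9,11) (13,15) (15,16) (18,20)

9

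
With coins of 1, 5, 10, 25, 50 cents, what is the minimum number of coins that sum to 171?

171 − 3×50→21 − 2×10→1 − 1×1→0
Total coins = 3 + 2 + 1 = 6

6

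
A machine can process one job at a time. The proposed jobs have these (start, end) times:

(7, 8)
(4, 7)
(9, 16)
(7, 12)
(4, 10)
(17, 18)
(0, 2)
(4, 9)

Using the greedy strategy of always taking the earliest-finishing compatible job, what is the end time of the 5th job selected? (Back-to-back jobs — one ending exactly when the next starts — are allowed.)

18

Sort by end time and greedily take each interval whose start is ≥ the last chosen end.
Sorted by end: (0,2)  (4,7)  (7,8)  (4,9)  (4,10)  (7,12)  (9,16)  (17,18)
take (0,2); take (4,7); take (7,8); take (9,16); take (17,18).
Selected: (0,2) (4,7) (7,8) (9,16) (17,18)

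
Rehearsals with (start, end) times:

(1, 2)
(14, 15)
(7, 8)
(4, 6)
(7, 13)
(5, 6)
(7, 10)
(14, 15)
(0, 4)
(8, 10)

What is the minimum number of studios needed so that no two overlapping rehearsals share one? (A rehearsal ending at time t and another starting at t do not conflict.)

3

Count concurrent intervals with a sweep; the peak is the room count.
Events (time:±→running): 0:+→1 1:+→2 2:-→1 4:-→0 4:+→1 5:+→2 6:-→1 6:-→0 7:+→1 7:+→2 7:+→3 … peak 3.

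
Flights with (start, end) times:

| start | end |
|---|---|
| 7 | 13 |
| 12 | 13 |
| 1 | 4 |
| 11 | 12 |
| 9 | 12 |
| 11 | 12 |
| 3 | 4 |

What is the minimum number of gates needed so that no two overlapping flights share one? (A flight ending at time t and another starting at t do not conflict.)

Events (time:±→running): 1:+→1 3:+→2 4:-→1 4:-→0 7:+→1 9:+→2 11:+→3 11:+→4 … peak 4.

4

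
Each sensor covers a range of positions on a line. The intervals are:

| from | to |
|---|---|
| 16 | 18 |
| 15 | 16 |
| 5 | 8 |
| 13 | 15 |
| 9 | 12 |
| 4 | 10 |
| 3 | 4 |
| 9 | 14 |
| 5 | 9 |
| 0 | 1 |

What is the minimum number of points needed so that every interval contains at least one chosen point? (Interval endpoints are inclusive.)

Process intervals by earliest right end; each time one isn't hit yet, stab at its right endpoint.
Sorted: [0,1] [3,4] [5,8] [5,9] [4,10] [9,12] [9,14] [13,15] [15,16] [16,18]
{[0,1]} hit by 1; {[3,4]} hit by 4; {[5,8],[5,9],[4,10]} hit by 8; {[9,12],[9,14]} hit by 12; {[13,15],[15,16]} hit by 15; {[16,18]} hit by 18.
Points: 1, 4, 8, 12, 15, 18 (6 total).

6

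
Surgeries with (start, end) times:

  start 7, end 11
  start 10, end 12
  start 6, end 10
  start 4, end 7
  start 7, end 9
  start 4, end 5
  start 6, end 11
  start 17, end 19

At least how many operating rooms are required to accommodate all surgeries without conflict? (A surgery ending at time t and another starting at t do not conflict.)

Count concurrent intervals with a sweep; the peak is the room count.
Events (time:±→running): 4:+→1 4:+→2 5:-→1 6:+→2 6:+→3 7:-→2 7:+→3 7:+→4 … peak 4.

4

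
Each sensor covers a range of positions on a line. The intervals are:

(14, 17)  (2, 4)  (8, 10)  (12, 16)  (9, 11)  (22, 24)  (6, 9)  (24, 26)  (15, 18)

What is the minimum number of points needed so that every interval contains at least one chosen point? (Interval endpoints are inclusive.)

4

Sort by right endpoint; whenever an interval is uncovered, place a point at its right end.
By right end: [2,4]  [6,9]  [8,10]  [9,11]  [12,16]  [14,17]  [15,18]  [22,24]  [24,26]
[2,4] uncovered → point at 4; [6,9] uncovered → point at 9; [12,16] uncovered → point at 16; [22,24] uncovered → point at 24.
Points: 4, 9, 16, 24 (4 total).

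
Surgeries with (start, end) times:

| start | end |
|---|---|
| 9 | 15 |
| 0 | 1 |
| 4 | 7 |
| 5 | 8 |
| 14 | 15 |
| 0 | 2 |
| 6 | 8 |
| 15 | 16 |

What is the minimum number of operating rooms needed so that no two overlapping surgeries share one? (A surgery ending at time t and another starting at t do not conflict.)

3

Count concurrent intervals with a sweep; the peak is the room count.
Events (time:±→running): 0:+→1 0:+→2 1:-→1 2:-→0 4:+→1 5:+→2 6:+→3 … peak 3.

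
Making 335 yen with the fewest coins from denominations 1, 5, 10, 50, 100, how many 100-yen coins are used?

3

335 − 3×100→35 − 3×10→5 − 1×5→0
Count of 100: 3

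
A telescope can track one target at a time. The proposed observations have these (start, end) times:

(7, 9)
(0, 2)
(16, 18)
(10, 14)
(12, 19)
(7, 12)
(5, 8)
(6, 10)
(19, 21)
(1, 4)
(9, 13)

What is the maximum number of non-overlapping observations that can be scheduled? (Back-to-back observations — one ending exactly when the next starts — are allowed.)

5

Order by finish time; keep every interval that doesn't clash with the previous kept one.
By end time: (0,2), (1,4), (5,8), (7,9), (6,10), (7,12), (9,13), (10,14), (16,18), (12,19), (19,21).
Pick (0,2); next start ≥ 2 → (5,8); next start ≥ 8 → (9,13); next start ≥ 13 → (16,18); next start ≥ 18 → (19,21).
Selected 5 observations.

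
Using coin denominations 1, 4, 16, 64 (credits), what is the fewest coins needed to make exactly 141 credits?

6

Use the largest denomination that fits, subtract, and repeat.
141 − 2×64→13 − 3×4→1 − 1×1→0
Total coins = 2 + 3 + 1 = 6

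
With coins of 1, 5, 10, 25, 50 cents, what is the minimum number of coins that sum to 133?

7

133 = 2×50 + 1×25 + 1×5 + 3×1
Total coins = 2 + 1 + 1 + 3 = 7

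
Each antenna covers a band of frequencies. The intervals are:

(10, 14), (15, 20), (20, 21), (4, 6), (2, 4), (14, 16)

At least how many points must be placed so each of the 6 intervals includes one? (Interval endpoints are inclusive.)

3

Sort by right endpoint; whenever an interval is uncovered, place a point at its right end.
By right end: [2,4]  [4,6]  [10,14]  [14,16]  [15,20]  [20,21]
[2,4] uncovered → point at 4; [10,14] uncovered → point at 14; [15,20] uncovered → point at 20.
Points: 4, 14, 20 (3 total).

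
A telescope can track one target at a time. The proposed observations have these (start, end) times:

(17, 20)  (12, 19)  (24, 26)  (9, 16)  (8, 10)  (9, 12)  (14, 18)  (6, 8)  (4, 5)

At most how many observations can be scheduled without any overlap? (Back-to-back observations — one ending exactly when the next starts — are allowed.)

Greedy by earliest finish: after sorting by end time, pick each interval compatible with the last pick.
By end time: (4,5), (6,8), (8,10), (9,12), (9,16), (14,18), (12,19), (17,20), (24,26).
Pick (4,5); next start ≥ 5 → (6,8); next start ≥ 8 → (8,10); next start ≥ 10 → (14,18); next start ≥ 18 → (24,26).
Selected 5 observations.

5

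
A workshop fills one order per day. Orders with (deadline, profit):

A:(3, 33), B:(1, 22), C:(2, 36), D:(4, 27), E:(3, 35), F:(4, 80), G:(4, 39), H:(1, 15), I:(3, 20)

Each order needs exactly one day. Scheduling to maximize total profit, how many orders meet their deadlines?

4

Sort by profit descending; place each in the latest free slot ≤ its deadline.
Profit order: F=80 G=39 C=36 E=35 A=33 D=27 B=22 I=20 H=15
Assign: F→slot 4, G→slot 3, C→slot 2, E→slot 1, A skipped, D skipped, B skipped, I skipped, H skipped.
Slots: [1:E] [2:C] [3:G] [4:F]
4 of 9 scheduled.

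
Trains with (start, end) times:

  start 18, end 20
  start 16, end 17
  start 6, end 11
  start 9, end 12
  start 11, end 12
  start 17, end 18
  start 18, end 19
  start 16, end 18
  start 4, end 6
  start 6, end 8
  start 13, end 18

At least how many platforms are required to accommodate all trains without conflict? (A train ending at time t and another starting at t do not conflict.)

Count concurrent intervals with a sweep; the peak is the room count.
Events (time:±→running): 4:+→1 6:-→0 6:+→1 6:+→2 8:-→1 9:+→2 11:-→1 11:+→2 12:-→1 12:-→0 13:+→1 16:+→2 16:+→3 … peak 3.

3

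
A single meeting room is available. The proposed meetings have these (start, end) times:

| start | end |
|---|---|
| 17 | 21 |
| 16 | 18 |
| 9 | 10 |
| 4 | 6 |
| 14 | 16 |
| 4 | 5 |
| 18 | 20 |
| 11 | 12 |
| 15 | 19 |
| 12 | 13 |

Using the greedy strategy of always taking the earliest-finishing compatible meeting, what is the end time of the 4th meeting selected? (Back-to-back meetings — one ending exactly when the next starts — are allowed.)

Greedy by earliest finish: after sorting by end time, pick each interval compatible with the last pick.
By end time: (4,5), (4,6), (9,10), (11,12), (12,13), (14,16), (16,18), (15,19), (18,20), (17,21).
Pick (4,5); next start ≥ 5 → (9,10); next start ≥ 10 → (11,12); next start ≥ 12 → (12,13); next start ≥ 13 → (14,16); next start ≥ 16 → (16,18); next start ≥ 18 → (18,20).
Selected: (4,5) (9,10) (11,12) (12,13) (14,16) (16,18) (18,20)

13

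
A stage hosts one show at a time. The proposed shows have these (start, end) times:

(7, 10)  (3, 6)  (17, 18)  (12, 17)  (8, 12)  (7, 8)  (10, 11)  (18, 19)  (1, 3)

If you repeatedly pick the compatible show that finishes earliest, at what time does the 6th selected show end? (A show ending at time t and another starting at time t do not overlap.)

18

By end time: (1,3), (3,6), (7,8), (7,10), (10,11), (8,12), (12,17), (17,18), (18,19).
Pick (1,3); next start ≥ 3 → (3,6); next start ≥ 6 → (7,8); next start ≥ 8 → (10,11); next start ≥ 11 → (12,17); next start ≥ 17 → (17,18); next start ≥ 18 → (18,19).
Selected: (1,3) (3,6) (7,8) (10,11) (12,17) (17,18) (18,19)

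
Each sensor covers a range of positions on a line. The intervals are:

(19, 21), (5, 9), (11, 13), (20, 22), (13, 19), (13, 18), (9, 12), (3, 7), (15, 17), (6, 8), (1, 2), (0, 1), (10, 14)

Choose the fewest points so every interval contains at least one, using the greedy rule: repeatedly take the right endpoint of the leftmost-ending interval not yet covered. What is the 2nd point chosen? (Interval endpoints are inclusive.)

7

Sorted: [0,1] [1,2] [3,7] [6,8] [5,9] [9,12] [11,13] [10,14] [15,17] [13,18] [13,19] [19,21] [20,22]
{[0,1],[1,2]} hit by 1; {[3,7],[6,8],[5,9]} hit by 7; {[9,12],[11,13],[10,14]} hit by 12; {[15,17],[13,18],[13,19]} hit by 17; {[19,21],[20,22]} hit by 21.
Points: 1, 7, 12, 17, 21 (5 total).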